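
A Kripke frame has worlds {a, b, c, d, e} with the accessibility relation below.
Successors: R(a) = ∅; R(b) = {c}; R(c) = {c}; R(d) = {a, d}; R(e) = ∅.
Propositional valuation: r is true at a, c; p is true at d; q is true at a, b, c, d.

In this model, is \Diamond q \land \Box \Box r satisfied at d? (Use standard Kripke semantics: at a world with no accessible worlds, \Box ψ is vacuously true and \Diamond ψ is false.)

At d: \Diamond q is true, \Box \Box r is false, so \Diamond q \land \Box \Box r is false.
  At d: \Diamond q requires q at some successor in {a, d}.
    q holds at a, so \Diamond q is true at d.
  At d: \Box \Box r requires \Box r at every successor {a, d}.
    \Box r fails at d, so \Box \Box r is false at d.
      At d: \Box r requires r at every successor {a, d}.
        r fails at d, so \Box r is false at d.

No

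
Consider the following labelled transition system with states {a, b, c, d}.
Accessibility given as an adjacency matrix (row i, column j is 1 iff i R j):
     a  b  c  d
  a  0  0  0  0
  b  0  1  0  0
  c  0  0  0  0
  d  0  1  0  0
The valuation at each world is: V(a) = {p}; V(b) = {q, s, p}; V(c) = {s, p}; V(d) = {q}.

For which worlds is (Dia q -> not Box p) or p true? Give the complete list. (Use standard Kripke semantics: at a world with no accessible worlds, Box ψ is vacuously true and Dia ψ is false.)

a, b, c

Let φ = (Dia q -> not Box p) or p. Evaluate φ at each world:
  a (successors ∅): φ is true.
  b (successors {b}): φ is true.
  c (successors ∅): φ is true.
  d (successors {b}): φ is false.
For instance, at b:
  At b: Dia q -> not Box p is false, p is true, so (Dia q -> not Box p) or p is true.
    At b: Dia q is true, not Box p is false, so Dia q -> not Box p is false.
      At b: Dia q requires q at some successor in {b}.
        q holds at b, so Dia q is true at b.
      At b: Box p is true, so not Box p is false.
Satisfying worlds: {a, b, c}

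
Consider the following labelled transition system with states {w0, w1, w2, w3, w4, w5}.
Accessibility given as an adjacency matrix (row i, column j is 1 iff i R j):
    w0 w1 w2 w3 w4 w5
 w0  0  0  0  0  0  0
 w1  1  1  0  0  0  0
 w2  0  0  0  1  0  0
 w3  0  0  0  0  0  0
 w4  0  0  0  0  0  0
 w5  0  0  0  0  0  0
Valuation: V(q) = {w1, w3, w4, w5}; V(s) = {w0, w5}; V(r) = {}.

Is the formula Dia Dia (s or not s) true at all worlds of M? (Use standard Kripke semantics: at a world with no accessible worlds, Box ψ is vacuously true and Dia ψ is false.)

Let φ = Dia Dia (s or not s). Evaluate φ at each world:
  w0 (successors ∅): φ is false.
  w1 (successors {w0, w1}): φ is true.
  w2 (successors {w3}): φ is false.
  w3 (successors ∅): φ is false.
  w4 (successors ∅): φ is false.
  w5 (successors ∅): φ is false.
Detail at w0 (counterexample):
  At w0: no accessible worlds, so Dia Dia (s or not s) is false.

No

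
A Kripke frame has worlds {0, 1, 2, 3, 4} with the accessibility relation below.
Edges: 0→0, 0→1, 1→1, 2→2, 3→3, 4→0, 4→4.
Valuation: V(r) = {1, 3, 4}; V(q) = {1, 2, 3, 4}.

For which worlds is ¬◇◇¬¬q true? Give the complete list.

Recall that ◇ψ holds at a world iff ψ holds at some accessible world.
Let φ = ¬◇◇¬¬q. Evaluate φ at each world:
  0 (successors {0, 1}): φ is false.
  1 (successors {1}): φ is false.
  2 (successors {2}): φ is false.
  3 (successors {3}): φ is false.
  4 (successors {0, 4}): φ is false.
For instance, at 2:
  At 2: ◇◇¬¬q is true, so ¬◇◇¬¬q is false.
    At 2: ◇◇¬¬q requires ◇¬¬q at some successor in {2}.
      ◇¬¬q holds at 2, so ◇◇¬¬q is true at 2.
Satisfying worlds: none.

none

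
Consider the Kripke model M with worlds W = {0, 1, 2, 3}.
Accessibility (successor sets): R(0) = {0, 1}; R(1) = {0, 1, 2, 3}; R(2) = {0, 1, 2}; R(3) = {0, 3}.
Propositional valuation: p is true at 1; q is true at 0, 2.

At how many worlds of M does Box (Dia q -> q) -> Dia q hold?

Recall that Box ψ holds at a world iff ψ holds at every accessible world, and Dia ψ holds iff ψ holds at some accessible world.
Let φ = Box (Dia q -> q) -> Dia q. Evaluate φ at each world:
  0 (successors {0, 1}): φ is true.
  1 (successors {0, 1, 2, 3}): φ is true.
  2 (successors {0, 1, 2}): φ is true.
  3 (successors {0, 3}): φ is true.
For instance, at 1:
  At 1: Box (Dia q -> q) is false, Dia q is true, so Box (Dia q -> q) -> Dia q is true.
    At 1: Box (Dia q -> q) requires Dia q -> q at every successor {0, 1, 2, 3}.
      Dia q -> q fails at 1, so Box (Dia q -> q) is false at 1.
    At 1: Dia q requires q at some successor in {0, 1, 2, 3}.
      q holds at 0, so Dia q is true at 1.
Satisfying worlds: {0, 1, 2, 3}

4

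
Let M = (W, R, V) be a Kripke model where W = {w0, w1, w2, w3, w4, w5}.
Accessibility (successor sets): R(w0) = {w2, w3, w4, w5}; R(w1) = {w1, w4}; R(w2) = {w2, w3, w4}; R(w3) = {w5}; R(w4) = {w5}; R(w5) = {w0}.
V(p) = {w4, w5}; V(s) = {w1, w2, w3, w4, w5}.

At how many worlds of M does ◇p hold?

5

Let φ = ◇p. Evaluate φ at each world:
  w0 (successors {w2, w3, w4, w5}): φ is true.
  w1 (successors {w1, w4}): φ is true.
  w2 (successors {w2, w3, w4}): φ is true.
  w3 (successors {w5}): φ is true.
  w4 (successors {w5}): φ is true.
  w5 (successors {w0}): φ is false.
For instance, at w5:
  At w5: ◇p requires p at some successor in {w0}.
    At w0: p is false.
  So ◇p is false at w5.
Satisfying worlds: {w0, w1, w2, w3, w4}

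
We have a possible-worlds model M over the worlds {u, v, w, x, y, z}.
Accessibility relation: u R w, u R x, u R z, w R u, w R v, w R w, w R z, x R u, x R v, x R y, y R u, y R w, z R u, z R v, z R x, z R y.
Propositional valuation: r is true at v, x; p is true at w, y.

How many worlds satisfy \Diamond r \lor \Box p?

Let φ = \Diamond r \lor \Box p. Evaluate φ at each world:
  u (successors {w, x, z}): φ is true.
  v (successors ∅): φ is true.
  w (successors {u, v, w, z}): φ is true.
  x (successors {u, v, y}): φ is true.
  y (successors {u, w}): φ is false.
  z (successors {u, v, x, y}): φ is true.
For instance, at y:
  At y: \Diamond r is false, \Box p is false, so \Diamond r \lor \Box p is false.
    At y: \Diamond r requires r at some successor in {u, w}.
      At u: r is false.
      At w: r is false.
    So \Diamond r is false at y.
    At y: \Box p requires p at every successor {u, w}.
      p fails at u, so \Box p is false at y.
Satisfying worlds: {u, v, w, x, z}

5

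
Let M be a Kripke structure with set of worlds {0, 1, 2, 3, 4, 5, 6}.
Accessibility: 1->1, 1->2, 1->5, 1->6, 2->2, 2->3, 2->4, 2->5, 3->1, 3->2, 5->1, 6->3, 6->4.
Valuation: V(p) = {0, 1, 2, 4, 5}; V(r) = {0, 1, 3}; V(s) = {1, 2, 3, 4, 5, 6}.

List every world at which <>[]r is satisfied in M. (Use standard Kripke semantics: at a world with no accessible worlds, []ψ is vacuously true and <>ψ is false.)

Let φ = <>[]r. Evaluate φ at each world:
  0 (successors ∅): φ is false.
  1 (successors {1, 2, 5, 6}): φ is true.
  2 (successors {2, 3, 4, 5}): φ is true.
  3 (successors {1, 2}): φ is false.
  4 (successors ∅): φ is false.
  5 (successors {1}): φ is false.
  6 (successors {3, 4}): φ is true.
For instance, at 1:
  At 1: <>[]r requires []r at some successor in {1, 2, 5, 6}.
    []r holds at 5, so <>[]r is true at 1.
      At 5: []r requires r at every successor {1}.
        At 1: r is true.
      So []r is true at 5.
Satisfying worlds: {1, 2, 6}

1, 2, 6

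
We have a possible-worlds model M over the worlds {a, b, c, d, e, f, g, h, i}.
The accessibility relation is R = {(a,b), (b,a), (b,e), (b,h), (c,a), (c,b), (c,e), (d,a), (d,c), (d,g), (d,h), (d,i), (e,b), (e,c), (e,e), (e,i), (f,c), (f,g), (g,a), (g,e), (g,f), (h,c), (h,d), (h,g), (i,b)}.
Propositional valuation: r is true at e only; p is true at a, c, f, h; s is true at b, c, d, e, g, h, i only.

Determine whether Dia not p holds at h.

Yes

Recall that Dia ψ holds at a world iff ψ holds at some accessible world.
At h: Dia not p requires not p at some successor in {c, d, g}.
  not p holds at d, so Dia not p is true at h.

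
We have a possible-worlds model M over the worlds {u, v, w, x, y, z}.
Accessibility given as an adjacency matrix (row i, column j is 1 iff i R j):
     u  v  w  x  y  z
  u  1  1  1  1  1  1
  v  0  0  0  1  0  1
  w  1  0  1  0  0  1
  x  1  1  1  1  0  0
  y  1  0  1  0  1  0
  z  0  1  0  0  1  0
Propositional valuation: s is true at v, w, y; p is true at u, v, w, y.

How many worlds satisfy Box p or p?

5

Recall that Box ψ holds at a world iff ψ holds at every accessible world, and Dia ψ holds iff ψ holds at some accessible world.
Let φ = Box p or p. Evaluate φ at each world:
  u (successors {u, v, w, x, y, z}): φ is true.
  v (successors {x, z}): φ is true.
  w (successors {u, w, z}): φ is true.
  x (successors {u, v, w, x}): φ is false.
  y (successors {u, w, y}): φ is true.
  z (successors {v, y}): φ is true.
For instance, at x:
  At x: Box p is false, p is false, so Box p or p is false.
    At x: Box p requires p at every successor {u, v, w, x}.
      p fails at x, so Box p is false at x.
Satisfying worlds: {u, v, w, y, z}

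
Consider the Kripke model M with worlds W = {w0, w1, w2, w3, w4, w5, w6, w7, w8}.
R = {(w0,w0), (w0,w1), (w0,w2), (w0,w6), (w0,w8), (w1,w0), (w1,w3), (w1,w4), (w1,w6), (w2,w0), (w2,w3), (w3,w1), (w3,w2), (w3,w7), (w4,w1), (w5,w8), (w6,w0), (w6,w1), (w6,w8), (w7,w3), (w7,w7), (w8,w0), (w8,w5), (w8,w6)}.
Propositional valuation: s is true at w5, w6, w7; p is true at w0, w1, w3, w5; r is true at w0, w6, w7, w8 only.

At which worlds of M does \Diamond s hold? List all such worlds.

w0, w1, w3, w7, w8

Recall that \Diamond ψ holds at a world iff ψ holds at some accessible world.
Let φ = \Diamond s. Evaluate φ at each world:
  w0 (successors {w0, w1, w2, w6, w8}): φ is true.
  w1 (successors {w0, w3, w4, w6}): φ is true.
  w2 (successors {w0, w3}): φ is false.
  w3 (successors {w1, w2, w7}): φ is true.
  w4 (successors {w1}): φ is false.
  w5 (successors {w8}): φ is false.
  w6 (successors {w0, w1, w8}): φ is false.
  w7 (successors {w3, w7}): φ is true.
  w8 (successors {w0, w5, w6}): φ is true.
For instance, at w2:
  At w2: \Diamond s requires s at some successor in {w0, w3}.
    At w0: s is false.
    At w3: s is false.
  So \Diamond s is false at w2.
Satisfying worlds: {w0, w1, w3, w7, w8}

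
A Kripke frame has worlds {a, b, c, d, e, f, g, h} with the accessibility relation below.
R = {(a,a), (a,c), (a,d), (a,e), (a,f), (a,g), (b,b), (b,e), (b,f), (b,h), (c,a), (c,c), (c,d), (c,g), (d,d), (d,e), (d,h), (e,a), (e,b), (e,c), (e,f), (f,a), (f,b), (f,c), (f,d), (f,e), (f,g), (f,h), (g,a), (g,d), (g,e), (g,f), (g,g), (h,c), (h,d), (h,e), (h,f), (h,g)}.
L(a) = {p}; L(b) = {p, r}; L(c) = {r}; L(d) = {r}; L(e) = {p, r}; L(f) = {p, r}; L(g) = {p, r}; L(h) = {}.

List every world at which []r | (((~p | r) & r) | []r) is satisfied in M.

b, c, d, e, f, g, h

Let φ = []r | (((~p | r) & r) | []r). Evaluate φ at each world:
  a (successors {a, c, d, e, f, g}): φ is false.
  b (successors {b, e, f, h}): φ is true.
  c (successors {a, c, d, g}): φ is true.
  d (successors {d, e, h}): φ is true.
  e (successors {a, b, c, f}): φ is true.
  f (successors {a, b, c, d, e, g, h}): φ is true.
  g (successors {a, d, e, f, g}): φ is true.
  h (successors {c, d, e, f, g}): φ is true.
For instance, at f:
  At f: []r is false, ((~p | r) & r) | []r is true, so []r | (((~p | r) & r) | []r) is true.
    At f: []r requires r at every successor {a, b, c, d, e, g, h}.
      r fails at a, so []r is false at f.
    At f: (~p | r) & r is true, []r is false, so ((~p | r) & r) | []r is true.
      At f: []r requires r at every successor {a, b, c, d, e, g, h}.
        r fails at a, so []r is false at f.
Satisfying worlds: {b, c, d, e, f, g, h}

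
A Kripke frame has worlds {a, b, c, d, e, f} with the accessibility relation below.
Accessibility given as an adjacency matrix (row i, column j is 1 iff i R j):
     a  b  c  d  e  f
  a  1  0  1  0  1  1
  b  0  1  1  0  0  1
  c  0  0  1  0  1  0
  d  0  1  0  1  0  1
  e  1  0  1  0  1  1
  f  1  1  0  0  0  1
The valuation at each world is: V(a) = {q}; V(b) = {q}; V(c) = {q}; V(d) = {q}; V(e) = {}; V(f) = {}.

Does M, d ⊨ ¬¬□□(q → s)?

At d: ¬□□(q → s) is true, so ¬¬□□(q → s) is false.
  At d: □□(q → s) is false, so ¬□□(q → s) is true.
    At d: □□(q → s) requires □(q → s) at every successor {b, d, f}.
      □(q → s) fails at b, so □□(q → s) is false at d.

No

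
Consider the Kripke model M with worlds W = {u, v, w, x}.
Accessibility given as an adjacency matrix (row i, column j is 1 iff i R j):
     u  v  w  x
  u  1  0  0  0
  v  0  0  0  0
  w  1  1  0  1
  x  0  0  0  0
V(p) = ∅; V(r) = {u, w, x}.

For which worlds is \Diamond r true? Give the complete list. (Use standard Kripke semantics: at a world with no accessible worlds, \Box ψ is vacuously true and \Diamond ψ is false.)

Let φ = \Diamond r. Evaluate φ at each world:
  u (successors {u}): φ is true.
  v (successors ∅): φ is false.
  w (successors {u, v, x}): φ is true.
  x (successors ∅): φ is false.
For instance, at u:
  At u: \Diamond r requires r at some successor in {u}.
    r holds at u, so \Diamond r is true at u.
Satisfying worlds: {u, w}

u, w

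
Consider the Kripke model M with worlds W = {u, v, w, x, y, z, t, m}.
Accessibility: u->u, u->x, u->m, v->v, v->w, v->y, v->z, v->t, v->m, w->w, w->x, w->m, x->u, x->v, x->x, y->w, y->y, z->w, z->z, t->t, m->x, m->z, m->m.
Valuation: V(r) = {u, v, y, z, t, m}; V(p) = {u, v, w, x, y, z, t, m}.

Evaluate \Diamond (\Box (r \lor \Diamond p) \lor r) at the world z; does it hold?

At z: \Diamond (\Box (r \lor \Diamond p) \lor r) requires \Box (r \lor \Diamond p) \lor r at some successor in {w, z}.
  \Box (r \lor \Diamond p) \lor r holds at w, so \Diamond (\Box (r \lor \Diamond p) \lor r) is true at z.
    At w: \Box (r \lor \Diamond p) is true, r is false, so \Box (r \lor \Diamond p) \lor r is true.
      At w: \Box (r \lor \Diamond p) requires r \lor \Diamond p at every successor {w, x, m}.
        At w: r \lor \Diamond p is true.
        At x: r \lor \Diamond p is true.
        At m: r \lor \Diamond p is true.
      So \Box (r \lor \Diamond p) is true at w.

Yes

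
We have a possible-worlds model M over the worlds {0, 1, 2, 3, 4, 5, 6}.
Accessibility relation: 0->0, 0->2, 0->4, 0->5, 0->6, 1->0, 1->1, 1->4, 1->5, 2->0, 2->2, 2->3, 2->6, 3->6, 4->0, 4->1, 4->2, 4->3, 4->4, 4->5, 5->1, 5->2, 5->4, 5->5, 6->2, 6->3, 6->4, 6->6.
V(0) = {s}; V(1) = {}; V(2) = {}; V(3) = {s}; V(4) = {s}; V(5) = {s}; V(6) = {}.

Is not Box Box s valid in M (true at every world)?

Yes

Recall that Box ψ holds at a world iff ψ holds at every accessible world, and Dia ψ holds iff ψ holds at some accessible world.
Let φ = not Box Box s. Evaluate φ at each world:
  0 (successors {0, 2, 4, 5, 6}): φ is true.
  1 (successors {0, 1, 4, 5}): φ is true.
  2 (successors {0, 2, 3, 6}): φ is true.
  3 (successors {6}): φ is true.
  4 (successors {0, 1, 2, 3, 4, 5}): φ is true.
  5 (successors {1, 2, 4, 5}): φ is true.
  6 (successors {2, 3, 4, 6}): φ is true.
For instance, at 5:
  At 5: Box Box s is false, so not Box Box s is true.
    At 5: Box Box s requires Box s at every successor {1, 2, 4, 5}.
      Box s fails at 1, so Box Box s is false at 5.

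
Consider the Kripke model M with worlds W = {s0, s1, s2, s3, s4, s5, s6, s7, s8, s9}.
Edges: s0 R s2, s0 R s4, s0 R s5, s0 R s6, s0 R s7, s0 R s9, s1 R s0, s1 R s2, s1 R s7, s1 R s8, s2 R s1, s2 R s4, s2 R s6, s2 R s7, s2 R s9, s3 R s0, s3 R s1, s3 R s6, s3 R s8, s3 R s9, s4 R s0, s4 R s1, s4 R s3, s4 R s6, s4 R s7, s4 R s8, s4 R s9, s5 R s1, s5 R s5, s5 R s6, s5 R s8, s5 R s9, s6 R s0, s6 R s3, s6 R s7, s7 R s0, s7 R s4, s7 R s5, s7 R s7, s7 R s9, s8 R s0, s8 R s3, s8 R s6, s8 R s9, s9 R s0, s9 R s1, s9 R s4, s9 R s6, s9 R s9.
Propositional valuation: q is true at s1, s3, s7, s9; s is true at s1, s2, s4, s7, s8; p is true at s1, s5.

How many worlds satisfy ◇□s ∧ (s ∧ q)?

0

Let φ = ◇□s ∧ (s ∧ q). Evaluate φ at each world:
  s0 (successors {s2, s4, s5, s6, s7, s9}): φ is false.
  s1 (successors {s0, s2, s7, s8}): φ is false.
  s2 (successors {s1, s4, s6, s7, s9}): φ is false.
  s3 (successors {s0, s1, s6, s8, s9}): φ is false.
  s4 (successors {s0, s1, s3, s6, s7, s8, s9}): φ is false.
  s5 (successors {s1, s5, s6, s8, s9}): φ is false.
  s6 (successors {s0, s3, s7}): φ is false.
  s7 (successors {s0, s4, s5, s7, s9}): φ is false.
  s8 (successors {s0, s3, s6, s9}): φ is false.
  s9 (successors {s0, s1, s4, s6, s9}): φ is false.
For instance, at s7:
  At s7: ◇□s is false, s ∧ q is true, so ◇□s ∧ (s ∧ q) is false.
    At s7: ◇□s requires □s at some successor in {s0, s4, s5, s7, s9}.
      At s0: □s is false.
      At s4: □s is false.
      At s5: □s is false.
      At s7: □s is false.
      At s9: □s is false.
    So ◇□s is false at s7.
Satisfying worlds: none.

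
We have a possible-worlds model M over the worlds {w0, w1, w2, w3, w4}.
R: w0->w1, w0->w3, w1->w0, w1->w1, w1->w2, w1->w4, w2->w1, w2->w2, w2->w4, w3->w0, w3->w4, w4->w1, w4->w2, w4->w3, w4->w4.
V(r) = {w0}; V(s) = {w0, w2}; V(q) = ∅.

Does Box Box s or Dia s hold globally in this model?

No

Let φ = Box Box s or Dia s. Evaluate φ at each world:
  w0 (successors {w1, w3}): φ is false.
  w1 (successors {w0, w1, w2, w4}): φ is true.
  w2 (successors {w1, w2, w4}): φ is true.
  w3 (successors {w0, w4}): φ is true.
  w4 (successors {w1, w2, w3, w4}): φ is true.
Detail at w0 (counterexample):
  At w0: Box Box s is false, Dia s is false, so Box Box s or Dia s is false.
    At w0: Box Box s requires Box s at every successor {w1, w3}.
      Box s fails at w1, so Box Box s is false at w0.
    At w0: Dia s requires s at some successor in {w1, w3}.
      At w1: s is false.
      At w3: s is false.
    So Dia s is false at w0.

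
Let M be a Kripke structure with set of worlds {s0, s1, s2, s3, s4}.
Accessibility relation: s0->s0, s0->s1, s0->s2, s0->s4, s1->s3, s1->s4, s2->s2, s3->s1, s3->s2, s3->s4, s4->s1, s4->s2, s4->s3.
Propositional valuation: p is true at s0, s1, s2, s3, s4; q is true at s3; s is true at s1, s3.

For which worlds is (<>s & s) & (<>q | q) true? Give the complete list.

s1, s3

Let φ = (<>s & s) & (<>q | q). Evaluate φ at each world:
  s0 (successors {s0, s1, s2, s4}): φ is false.
  s1 (successors {s3, s4}): φ is true.
  s2 (successors {s2}): φ is false.
  s3 (successors {s1, s2, s4}): φ is true.
  s4 (successors {s1, s2, s3}): φ is false.
For instance, at s2:
  At s2: <>s & s is false, <>q | q is false, so (<>s & s) & (<>q | q) is false.
    At s2: <>s is false, s is false, so <>s & s is false.
      At s2: <>s requires s at some successor in {s2}.
        At s2: s is false.
      So <>s is false at s2.
    At s2: <>q is false, q is false, so <>q | q is false.
      At s2: <>q requires q at some successor in {s2}.
        At s2: q is false.
      So <>q is false at s2.
Satisfying worlds: {s1, s3}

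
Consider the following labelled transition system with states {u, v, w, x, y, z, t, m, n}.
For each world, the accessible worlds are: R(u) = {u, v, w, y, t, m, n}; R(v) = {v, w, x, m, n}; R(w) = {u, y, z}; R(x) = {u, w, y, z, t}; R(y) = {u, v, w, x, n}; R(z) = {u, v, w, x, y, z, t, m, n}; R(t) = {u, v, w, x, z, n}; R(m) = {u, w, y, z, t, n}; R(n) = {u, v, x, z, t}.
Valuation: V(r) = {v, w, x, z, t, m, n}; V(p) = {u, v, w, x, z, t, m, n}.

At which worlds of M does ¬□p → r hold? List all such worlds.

Recall that □ψ holds at a world iff ψ holds at every accessible world, and ◇ψ holds iff ψ holds at some accessible world.
Let φ = ¬□p → r. Evaluate φ at each world:
  u (successors {u, v, w, y, t, m, n}): φ is false.
  v (successors {v, w, x, m, n}): φ is true.
  w (successors {u, y, z}): φ is true.
  x (successors {u, w, y, z, t}): φ is true.
  y (successors {u, v, w, x, n}): φ is true.
  z (successors {u, v, w, x, y, z, t, m, n}): φ is true.
  t (successors {u, v, w, x, z, n}): φ is true.
  m (successors {u, w, y, z, t, n}): φ is true.
  n (successors {u, v, x, z, t}): φ is true.
For instance, at y:
  At y: ¬□p is false, r is false, so ¬□p → r is true.
    At y: □p is true, so ¬□p is false.
      At y: □p requires p at every successor {u, v, w, x, n}.
        At u: p is true.
        At v: p is true.
        At w: p is true.
        At x: p is true.
        At n: p is true.
      So □p is true at y.
Satisfying worlds: {v, w, x, y, z, t, m, n}

v, w, x, y, z, t, m, n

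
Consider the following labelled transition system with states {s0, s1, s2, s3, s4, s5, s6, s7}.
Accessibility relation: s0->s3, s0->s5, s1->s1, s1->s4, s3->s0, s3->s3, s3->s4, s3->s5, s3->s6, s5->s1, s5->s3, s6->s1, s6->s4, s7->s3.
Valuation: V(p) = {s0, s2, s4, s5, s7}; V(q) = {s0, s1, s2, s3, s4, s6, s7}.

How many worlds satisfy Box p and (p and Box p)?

2

Let φ = Box p and (p and Box p). Evaluate φ at each world:
  s0 (successors {s3, s5}): φ is false.
  s1 (successors {s1, s4}): φ is false.
  s2 (successors ∅): φ is true.
  s3 (successors {s0, s3, s4, s5, s6}): φ is false.
  s4 (successors ∅): φ is true.
  s5 (successors {s1, s3}): φ is false.
  s6 (successors {s1, s4}): φ is false.
  s7 (successors {s3}): φ is false.
For instance, at s1:
  At s1: Box p is false, p and Box p is false, so Box p and (p and Box p) is false.
    At s1: Box p requires p at every successor {s1, s4}.
      p fails at s1, so Box p is false at s1.
    At s1: p is false, Box p is false, so p and Box p is false.
      At s1: Box p requires p at every successor {s1, s4}.
        p fails at s1, so Box p is false at s1.
Satisfying worlds: {s2, s4}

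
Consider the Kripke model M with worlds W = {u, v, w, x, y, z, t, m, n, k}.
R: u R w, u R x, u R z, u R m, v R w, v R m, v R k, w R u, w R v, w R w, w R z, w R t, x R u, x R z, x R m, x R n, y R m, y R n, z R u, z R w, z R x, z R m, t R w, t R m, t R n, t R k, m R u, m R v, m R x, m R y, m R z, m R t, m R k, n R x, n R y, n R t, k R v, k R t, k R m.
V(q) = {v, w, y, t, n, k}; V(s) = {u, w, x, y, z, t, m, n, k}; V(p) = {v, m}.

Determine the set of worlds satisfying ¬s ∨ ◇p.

Recall that ◇ψ holds at a world iff ψ holds at some accessible world.
Let φ = ¬s ∨ ◇p. Evaluate φ at each world:
  u (successors {w, x, z, m}): φ is true.
  v (successors {w, m, k}): φ is true.
  w (successors {u, v, w, z, t}): φ is true.
  x (successors {u, z, m, n}): φ is true.
  y (successors {m, n}): φ is true.
  z (successors {u, w, x, m}): φ is true.
  t (successors {w, m, n, k}): φ is true.
  m (successors {u, v, x, y, z, t, k}): φ is true.
  n (successors {x, y, t}): φ is false.
  k (successors {v, t, m}): φ is true.
For instance, at n:
  At n: ¬s is false, ◇p is false, so ¬s ∨ ◇p is false.
    At n: ◇p requires p at some successor in {x, y, t}.
      At x: p is false.
      At y: p is false.
      At t: p is false.
    So ◇p is false at n.
Satisfying worlds: {u, v, w, x, y, z, t, m, k}

u, v, w, x, y, z, t, m, k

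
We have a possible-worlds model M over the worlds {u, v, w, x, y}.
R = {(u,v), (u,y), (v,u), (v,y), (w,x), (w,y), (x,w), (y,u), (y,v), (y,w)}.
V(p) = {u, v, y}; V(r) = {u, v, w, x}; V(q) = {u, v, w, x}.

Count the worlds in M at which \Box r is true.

2

Let φ = \Box r. Evaluate φ at each world:
  u (successors {v, y}): φ is false.
  v (successors {u, y}): φ is false.
  w (successors {x, y}): φ is false.
  x (successors {w}): φ is true.
  y (successors {u, v, w}): φ is true.
For instance, at v:
  At v: \Box r requires r at every successor {u, y}.
    r fails at y, so \Box r is false at v.
Satisfying worlds: {x, y}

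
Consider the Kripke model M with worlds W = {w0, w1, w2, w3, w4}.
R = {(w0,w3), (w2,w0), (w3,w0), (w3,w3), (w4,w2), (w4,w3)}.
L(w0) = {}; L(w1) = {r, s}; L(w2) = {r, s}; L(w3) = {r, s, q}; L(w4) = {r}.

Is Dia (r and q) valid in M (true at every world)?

Recall that Dia ψ holds at a world iff ψ holds at some accessible world.
Let φ = Dia (r and q). Evaluate φ at each world:
  w0 (successors {w3}): φ is true.
  w1 (successors ∅): φ is false.
  w2 (successors {w0}): φ is false.
  w3 (successors {w0, w3}): φ is true.
  w4 (successors {w2, w3}): φ is true.
Detail at w1 (counterexample):
  At w1: no accessible worlds, so Dia (r and q) is false.

No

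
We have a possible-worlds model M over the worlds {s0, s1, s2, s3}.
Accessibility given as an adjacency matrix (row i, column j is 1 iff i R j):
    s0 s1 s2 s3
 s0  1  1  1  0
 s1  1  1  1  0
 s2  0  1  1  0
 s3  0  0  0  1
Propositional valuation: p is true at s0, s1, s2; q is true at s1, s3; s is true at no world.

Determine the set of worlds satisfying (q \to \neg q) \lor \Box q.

s0, s2, s3

Recall that \Box ψ holds at a world iff ψ holds at every accessible world, and \Diamond ψ holds iff ψ holds at some accessible world.
Let φ = (q \to \neg q) \lor \Box q. Evaluate φ at each world:
  s0 (successors {s0, s1, s2}): φ is true.
  s1 (successors {s0, s1, s2}): φ is false.
  s2 (successors {s1, s2}): φ is true.
  s3 (successors {s3}): φ is true.
For instance, at s1:
  At s1: q \to \neg q is false, \Box q is false, so (q \to \neg q) \lor \Box q is false.
    At s1: \Box q requires q at every successor {s0, s1, s2}.
      q fails at s0, so \Box q is false at s1.
Satisfying worlds: {s0, s2, s3}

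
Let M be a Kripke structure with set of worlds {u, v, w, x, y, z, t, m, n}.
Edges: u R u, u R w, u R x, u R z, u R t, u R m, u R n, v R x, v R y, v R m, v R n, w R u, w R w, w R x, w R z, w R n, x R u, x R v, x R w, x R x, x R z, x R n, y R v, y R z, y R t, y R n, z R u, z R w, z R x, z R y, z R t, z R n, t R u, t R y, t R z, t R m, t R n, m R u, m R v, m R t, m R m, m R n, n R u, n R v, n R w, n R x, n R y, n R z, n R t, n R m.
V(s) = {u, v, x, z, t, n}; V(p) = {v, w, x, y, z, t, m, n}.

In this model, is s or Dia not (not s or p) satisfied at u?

Yes

At u: s is true, Dia not (not s or p) is true, so s or Dia not (not s or p) is true.
  At u: Dia not (not s or p) requires not (not s or p) at some successor in {u, w, x, z, t, m, n}.
    not (not s or p) holds at u, so Dia not (not s or p) is true at u.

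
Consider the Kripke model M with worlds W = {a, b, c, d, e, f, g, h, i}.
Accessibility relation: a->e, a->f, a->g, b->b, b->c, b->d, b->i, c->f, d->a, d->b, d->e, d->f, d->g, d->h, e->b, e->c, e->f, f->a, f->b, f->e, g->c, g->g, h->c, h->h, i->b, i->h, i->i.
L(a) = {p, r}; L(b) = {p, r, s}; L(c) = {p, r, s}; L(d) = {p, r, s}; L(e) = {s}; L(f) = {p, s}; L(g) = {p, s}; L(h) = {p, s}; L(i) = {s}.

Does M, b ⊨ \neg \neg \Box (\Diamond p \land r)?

Recall that \Box ψ holds at a world iff ψ holds at every accessible world, and \Diamond ψ holds iff ψ holds at some accessible world.
At b: \neg \Box (\Diamond p \land r) is true, so \neg \neg \Box (\Diamond p \land r) is false.
  At b: \Box (\Diamond p \land r) is false, so \neg \Box (\Diamond p \land r) is true.
    At b: \Box (\Diamond p \land r) requires \Diamond p \land r at every successor {b, c, d, i}.
      \Diamond p \land r fails at i, so \Box (\Diamond p \land r) is false at b.

No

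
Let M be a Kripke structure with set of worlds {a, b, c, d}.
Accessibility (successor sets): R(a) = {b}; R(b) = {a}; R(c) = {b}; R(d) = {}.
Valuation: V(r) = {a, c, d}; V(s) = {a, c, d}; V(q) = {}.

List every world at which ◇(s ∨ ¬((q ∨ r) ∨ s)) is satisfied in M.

Let φ = ◇(s ∨ ¬((q ∨ r) ∨ s)). Evaluate φ at each world:
  a (successors {b}): φ is true.
  b (successors {a}): φ is true.
  c (successors {b}): φ is true.
  d (successors ∅): φ is false.
For instance, at c:
  At c: ◇(s ∨ ¬((q ∨ r) ∨ s)) requires s ∨ ¬((q ∨ r) ∨ s) at some successor in {b}.
    s ∨ ¬((q ∨ r) ∨ s) holds at b, so ◇(s ∨ ¬((q ∨ r) ∨ s)) is true at c.
Satisfying worlds: {a, b, c}

a, b, c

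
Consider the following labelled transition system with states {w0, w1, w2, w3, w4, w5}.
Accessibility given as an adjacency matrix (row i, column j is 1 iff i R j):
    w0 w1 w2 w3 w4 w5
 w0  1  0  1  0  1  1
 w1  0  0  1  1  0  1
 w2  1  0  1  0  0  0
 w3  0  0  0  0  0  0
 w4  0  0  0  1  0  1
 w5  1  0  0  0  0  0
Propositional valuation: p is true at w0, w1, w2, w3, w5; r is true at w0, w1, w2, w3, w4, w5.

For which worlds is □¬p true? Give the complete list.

w3

Let φ = □¬p. Evaluate φ at each world:
  w0 (successors {w0, w2, w4, w5}): φ is false.
  w1 (successors {w2, w3, w5}): φ is false.
  w2 (successors {w0, w2}): φ is false.
  w3 (successors ∅): φ is true.
  w4 (successors {w3, w5}): φ is false.
  w5 (successors {w0}): φ is false.
For instance, at w0:
  At w0: □¬p requires ¬p at every successor {w0, w2, w4, w5}.
    ¬p fails at w0, so □¬p is false at w0.
Satisfying worlds: {w3}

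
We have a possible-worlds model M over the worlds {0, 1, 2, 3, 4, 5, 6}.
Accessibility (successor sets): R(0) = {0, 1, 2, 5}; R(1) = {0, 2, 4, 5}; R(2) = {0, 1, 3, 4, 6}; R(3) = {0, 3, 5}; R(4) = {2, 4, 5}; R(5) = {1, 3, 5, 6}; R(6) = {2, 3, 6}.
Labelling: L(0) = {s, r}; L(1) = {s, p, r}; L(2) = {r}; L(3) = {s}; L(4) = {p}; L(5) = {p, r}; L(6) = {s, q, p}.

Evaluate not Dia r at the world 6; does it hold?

At 6: Dia r is true, so not Dia r is false.
  At 6: Dia r requires r at some successor in {2, 3, 6}.
    r holds at 2, so Dia r is true at 6.

No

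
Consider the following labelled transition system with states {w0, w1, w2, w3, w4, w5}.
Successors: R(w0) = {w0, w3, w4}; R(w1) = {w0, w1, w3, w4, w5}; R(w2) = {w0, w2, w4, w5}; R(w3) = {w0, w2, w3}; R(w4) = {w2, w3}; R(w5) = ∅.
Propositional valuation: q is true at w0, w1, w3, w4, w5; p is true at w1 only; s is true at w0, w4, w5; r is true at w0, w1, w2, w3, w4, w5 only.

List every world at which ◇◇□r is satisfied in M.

w0, w1, w2, w3, w4

Let φ = ◇◇□r. Evaluate φ at each world:
  w0 (successors {w0, w3, w4}): φ is true.
  w1 (successors {w0, w1, w3, w4, w5}): φ is true.
  w2 (successors {w0, w2, w4, w5}): φ is true.
  w3 (successors {w0, w2, w3}): φ is true.
  w4 (successors {w2, w3}): φ is true.
  w5 (successors ∅): φ is false.
For instance, at w4:
  At w4: ◇◇□r requires ◇□r at some successor in {w2, w3}.
    ◇□r holds at w2, so ◇◇□r is true at w4.
      At w2: ◇□r requires □r at some successor in {w0, w2, w4, w5}.
        □r holds at w0, so ◇□r is true at w2.
Satisfying worlds: {w0, w1, w2, w3, w4}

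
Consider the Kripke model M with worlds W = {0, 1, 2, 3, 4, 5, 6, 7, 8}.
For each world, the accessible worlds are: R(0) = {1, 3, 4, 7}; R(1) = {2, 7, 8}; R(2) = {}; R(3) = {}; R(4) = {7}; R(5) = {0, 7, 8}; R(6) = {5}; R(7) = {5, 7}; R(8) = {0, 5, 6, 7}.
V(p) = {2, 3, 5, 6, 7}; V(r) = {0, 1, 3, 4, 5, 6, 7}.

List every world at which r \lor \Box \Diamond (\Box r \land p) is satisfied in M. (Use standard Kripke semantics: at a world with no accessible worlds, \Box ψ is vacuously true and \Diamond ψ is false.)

Recall that \Box ψ holds at a world iff ψ holds at every accessible world, and \Diamond ψ holds iff ψ holds at some accessible world.
Let φ = r \lor \Box \Diamond (\Box r \land p). Evaluate φ at each world:
  0 (successors {1, 3, 4, 7}): φ is true.
  1 (successors {2, 7, 8}): φ is true.
  2 (successors ∅): φ is true.
  3 (successors ∅): φ is true.
  4 (successors {7}): φ is true.
  5 (successors {0, 7, 8}): φ is true.
  6 (successors {5}): φ is true.
  7 (successors {5, 7}): φ is true.
  8 (successors {0, 5, 6, 7}): φ is false.
For instance, at 8:
  At 8: r is false, \Box \Diamond (\Box r \land p) is false, so r \lor \Box \Diamond (\Box r \land p) is false.
    At 8: \Box \Diamond (\Box r \land p) requires \Diamond (\Box r \land p) at every successor {0, 5, 6, 7}.
      \Diamond (\Box r \land p) fails at 6, so \Box \Diamond (\Box r \land p) is false at 8.
Satisfying worlds: {0, 1, 2, 3, 4, 5, 6, 7}

0, 1, 2, 3, 4, 5, 6, 7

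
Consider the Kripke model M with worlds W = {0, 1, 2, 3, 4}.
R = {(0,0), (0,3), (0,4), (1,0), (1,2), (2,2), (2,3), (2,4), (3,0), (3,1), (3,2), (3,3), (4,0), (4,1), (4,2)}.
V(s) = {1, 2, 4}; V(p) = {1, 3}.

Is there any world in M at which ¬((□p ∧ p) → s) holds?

No

Recall that □ψ holds at a world iff ψ holds at every accessible world, and ◇ψ holds iff ψ holds at some accessible world.
Let φ = ¬((□p ∧ p) → s). Evaluate φ at each world:
  0 (successors {0, 3, 4}): φ is false.
  1 (successors {0, 2}): φ is false.
  2 (successors {2, 3, 4}): φ is false.
  3 (successors {0, 1, 2, 3}): φ is false.
  4 (successors {0, 1, 2}): φ is false.
For instance, at 1:
  At 1: (□p ∧ p) → s is true, so ¬((□p ∧ p) → s) is false.
    At 1: □p ∧ p is false, s is true, so (□p ∧ p) → s is true.
      At 1: □p is false, p is true, so □p ∧ p is false.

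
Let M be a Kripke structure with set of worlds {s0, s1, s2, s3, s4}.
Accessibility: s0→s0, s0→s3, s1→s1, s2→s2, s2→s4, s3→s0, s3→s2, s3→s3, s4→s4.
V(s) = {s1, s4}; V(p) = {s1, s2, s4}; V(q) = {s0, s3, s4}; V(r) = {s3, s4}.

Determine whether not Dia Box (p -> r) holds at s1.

At s1: Dia Box (p -> r) is false, so not Dia Box (p -> r) is true.
  At s1: Dia Box (p -> r) requires Box (p -> r) at some successor in {s1}.
    At s1: Box (p -> r) is false.
  So Dia Box (p -> r) is false at s1.

Yes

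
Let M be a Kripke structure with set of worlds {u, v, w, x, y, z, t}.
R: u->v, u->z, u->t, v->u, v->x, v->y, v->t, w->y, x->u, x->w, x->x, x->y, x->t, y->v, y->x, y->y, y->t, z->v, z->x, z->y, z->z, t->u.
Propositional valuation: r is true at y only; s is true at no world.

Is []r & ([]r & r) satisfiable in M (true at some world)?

No

Let φ = []r & ([]r & r). Evaluate φ at each world:
  u (successors {v, z, t}): φ is false.
  v (successors {u, x, y, t}): φ is false.
  w (successors {y}): φ is false.
  x (successors {u, w, x, y, t}): φ is false.
  y (successors {v, x, y, t}): φ is false.
  z (successors {v, x, y, z}): φ is false.
  t (successors {u}): φ is false.
For instance, at y:
  At y: []r is false, []r & r is false, so []r & ([]r & r) is false.
    At y: []r requires r at every successor {v, x, y, t}.
      r fails at v, so []r is false at y.
    At y: []r is false, r is true, so []r & r is false.
      At y: []r requires r at every successor {v, x, y, t}.
        r fails at v, so []r is false at y.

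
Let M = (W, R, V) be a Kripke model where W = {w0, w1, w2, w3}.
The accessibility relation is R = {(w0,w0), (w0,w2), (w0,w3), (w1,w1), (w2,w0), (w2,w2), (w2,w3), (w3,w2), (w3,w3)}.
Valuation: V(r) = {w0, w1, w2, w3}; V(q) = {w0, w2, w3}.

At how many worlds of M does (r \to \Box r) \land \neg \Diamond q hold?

Let φ = (r \to \Box r) \land \neg \Diamond q. Evaluate φ at each world:
  w0 (successors {w0, w2, w3}): φ is false.
  w1 (successors {w1}): φ is true.
  w2 (successors {w0, w2, w3}): φ is false.
  w3 (successors {w2, w3}): φ is false.
For instance, at w2:
  At w2: r \to \Box r is true, \neg \Diamond q is false, so (r \to \Box r) \land \neg \Diamond q is false.
    At w2: r is true, \Box r is true, so r \to \Box r is true.
      At w2: \Box r requires r at every successor {w0, w2, w3}.
        At w0: r is true.
        At w2: r is true.
        At w3: r is true.
      So \Box r is true at w2.
    At w2: \Diamond q is true, so \neg \Diamond q is false.
      At w2: \Diamond q requires q at some successor in {w0, w2, w3}.
        q holds at w0, so \Diamond q is true at w2.
Satisfying worlds: {w1}

1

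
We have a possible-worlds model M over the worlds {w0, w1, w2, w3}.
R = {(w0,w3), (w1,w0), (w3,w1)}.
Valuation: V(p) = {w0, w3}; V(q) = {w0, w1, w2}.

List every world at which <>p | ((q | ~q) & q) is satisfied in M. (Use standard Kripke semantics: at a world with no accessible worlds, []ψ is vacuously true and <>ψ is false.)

Let φ = <>p | ((q | ~q) & q). Evaluate φ at each world:
  w0 (successors {w3}): φ is true.
  w1 (successors {w0}): φ is true.
  w2 (successors ∅): φ is true.
  w3 (successors {w1}): φ is false.
For instance, at w3:
  At w3: <>p is false, (q | ~q) & q is false, so <>p | ((q | ~q) & q) is false.
    At w3: <>p requires p at some successor in {w1}.
      At w1: p is false.
    So <>p is false at w3.
Satisfying worlds: {w0, w1, w2}

w0, w1, w2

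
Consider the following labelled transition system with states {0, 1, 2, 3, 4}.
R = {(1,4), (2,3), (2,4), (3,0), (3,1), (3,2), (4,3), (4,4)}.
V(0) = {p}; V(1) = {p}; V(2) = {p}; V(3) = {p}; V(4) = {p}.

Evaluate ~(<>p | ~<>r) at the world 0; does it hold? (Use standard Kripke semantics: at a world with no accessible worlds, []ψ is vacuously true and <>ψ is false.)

Recall that <>ψ holds at a world iff ψ holds at some accessible world.
At 0: <>p | ~<>r is true, so ~(<>p | ~<>r) is false.
  At 0: <>p is false, ~<>r is true, so <>p | ~<>r is true.
    At 0: no accessible worlds, so <>p is false.
    At 0: <>r is false, so ~<>r is true.
      At 0: no accessible worlds, so <>r is false.

No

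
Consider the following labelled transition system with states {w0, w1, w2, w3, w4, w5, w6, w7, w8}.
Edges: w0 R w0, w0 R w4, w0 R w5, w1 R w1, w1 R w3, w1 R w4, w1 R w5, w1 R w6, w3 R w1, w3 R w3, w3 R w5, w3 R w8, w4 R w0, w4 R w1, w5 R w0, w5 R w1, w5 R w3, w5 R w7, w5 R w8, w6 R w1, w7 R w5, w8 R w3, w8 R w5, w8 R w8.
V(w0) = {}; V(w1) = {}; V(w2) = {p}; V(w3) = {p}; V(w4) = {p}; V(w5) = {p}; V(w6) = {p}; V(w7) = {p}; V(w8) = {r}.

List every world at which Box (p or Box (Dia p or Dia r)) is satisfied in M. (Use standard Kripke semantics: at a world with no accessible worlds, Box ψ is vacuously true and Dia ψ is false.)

w2, w7, w8

Let φ = Box (p or Box (Dia p or Dia r)). Evaluate φ at each world:
  w0 (successors {w0, w4, w5}): φ is false.
  w1 (successors {w1, w3, w4, w5, w6}): φ is false.
  w2 (successors ∅): φ is true.
  w3 (successors {w1, w3, w5, w8}): φ is false.
  w4 (successors {w0, w1}): φ is false.
  w5 (successors {w0, w1, w3, w7, w8}): φ is false.
  w6 (successors {w1}): φ is false.
  w7 (successors {w5}): φ is true.
  w8 (successors {w3, w5, w8}): φ is true.
For instance, at w5:
  At w5: Box (p or Box (Dia p or Dia r)) requires p or Box (Dia p or Dia r) at every successor {w0, w1, w3, w7, w8}.
    p or Box (Dia p or Dia r) fails at w0, so Box (p or Box (Dia p or Dia r)) is false at w5.
      At w0: p is false, Box (Dia p or Dia r) is false, so p or Box (Dia p or Dia r) is false.
Satisfying worlds: {w2, w7, w8}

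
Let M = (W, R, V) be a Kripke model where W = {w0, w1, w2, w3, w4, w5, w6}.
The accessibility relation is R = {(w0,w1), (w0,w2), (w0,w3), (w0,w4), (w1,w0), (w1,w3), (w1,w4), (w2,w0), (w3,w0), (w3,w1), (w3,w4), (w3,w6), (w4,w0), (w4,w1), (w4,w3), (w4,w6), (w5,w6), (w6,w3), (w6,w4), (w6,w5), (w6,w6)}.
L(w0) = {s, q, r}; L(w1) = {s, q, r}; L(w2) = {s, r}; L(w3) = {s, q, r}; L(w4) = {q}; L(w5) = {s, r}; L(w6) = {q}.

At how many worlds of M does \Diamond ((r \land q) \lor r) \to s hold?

Let φ = \Diamond ((r \land q) \lor r) \to s. Evaluate φ at each world:
  w0 (successors {w1, w2, w3, w4}): φ is true.
  w1 (successors {w0, w3, w4}): φ is true.
  w2 (successors {w0}): φ is true.
  w3 (successors {w0, w1, w4, w6}): φ is true.
  w4 (successors {w0, w1, w3, w6}): φ is false.
  w5 (successors {w6}): φ is true.
  w6 (successors {w3, w4, w5, w6}): φ is false.
For instance, at w1:
  At w1: \Diamond ((r \land q) \lor r) is true, s is true, so \Diamond ((r \land q) \lor r) \to s is true.
    At w1: \Diamond ((r \land q) \lor r) requires (r \land q) \lor r at some successor in {w0, w3, w4}.
      (r \land q) \lor r holds at w0, so \Diamond ((r \land q) \lor r) is true at w1.
Satisfying worlds: {w0, w1, w2, w3, w5}

5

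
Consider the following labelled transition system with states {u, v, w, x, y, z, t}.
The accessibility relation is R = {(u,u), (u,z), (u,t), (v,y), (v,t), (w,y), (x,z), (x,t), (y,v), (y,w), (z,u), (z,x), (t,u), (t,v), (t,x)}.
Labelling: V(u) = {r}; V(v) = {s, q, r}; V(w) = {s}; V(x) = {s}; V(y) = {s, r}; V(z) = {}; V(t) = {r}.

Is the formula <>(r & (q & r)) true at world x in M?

No

At x: <>(r & (q & r)) requires r & (q & r) at some successor in {z, t}.
  At z: r & (q & r) is false.
  At t: r & (q & r) is false.
So <>(r & (q & r)) is false at x.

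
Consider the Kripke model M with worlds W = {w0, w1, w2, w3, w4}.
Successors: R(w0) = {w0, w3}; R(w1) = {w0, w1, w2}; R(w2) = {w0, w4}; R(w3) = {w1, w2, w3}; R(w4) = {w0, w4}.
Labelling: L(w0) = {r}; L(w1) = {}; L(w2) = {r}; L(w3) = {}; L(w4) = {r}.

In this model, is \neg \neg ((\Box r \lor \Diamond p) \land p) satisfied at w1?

At w1: \neg ((\Box r \lor \Diamond p) \land p) is true, so \neg \neg ((\Box r \lor \Diamond p) \land p) is false.
  At w1: (\Box r \lor \Diamond p) \land p is false, so \neg ((\Box r \lor \Diamond p) \land p) is true.
    At w1: \Box r \lor \Diamond p is false, p is false, so (\Box r \lor \Diamond p) \land p is false.
      At w1: \Box r is false, \Diamond p is false, so \Box r \lor \Diamond p is false.

No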